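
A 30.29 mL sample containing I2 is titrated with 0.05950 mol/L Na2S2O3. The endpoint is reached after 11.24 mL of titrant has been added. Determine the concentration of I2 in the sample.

0.0110 M

n(Na2S2O3) = 0.05950 x 0.01124 = 0.0006688 mol.
From the balanced equation, 2 mol Na2S2O3 reacts with 1 mol I2, so n(I2) = 0.0006688 x 1/2 = 0.0003344 mol.
[I2] = 0.0003344 / 0.03029 L = 0.0110 M.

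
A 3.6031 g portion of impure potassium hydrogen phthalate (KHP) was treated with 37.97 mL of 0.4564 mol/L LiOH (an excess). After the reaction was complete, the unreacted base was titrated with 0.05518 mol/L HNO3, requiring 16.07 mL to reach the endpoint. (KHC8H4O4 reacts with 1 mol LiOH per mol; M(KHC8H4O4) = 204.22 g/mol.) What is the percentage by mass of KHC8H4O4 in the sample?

93.2%

Total n(LiOH) added = 0.4564 x 0.03797 = 0.01733 mol.
n(HNO3) used = 0.05518 x 0.01607 = 0.0008867 mol, which equals the excess n(LiOH).
So n(LiOH) consumed by the sample = 0.01733 - 0.0008867 = 0.01644 mol.
n(KHC8H4O4) = 0.01644 / 1 = 0.01644 mol.
mass KHC8H4O4 = 0.01644 x 204.22 = 3.358 g, so %KHC8H4O4 = 3.358/3.6031 x 100 = 93.2%.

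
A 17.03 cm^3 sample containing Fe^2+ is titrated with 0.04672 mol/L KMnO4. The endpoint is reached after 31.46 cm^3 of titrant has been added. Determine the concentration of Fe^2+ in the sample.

0.432 M

n(KMnO4) = 0.04672 x 0.03146 = 0.001470 mol.
From the balanced equation, 1 mol KMnO4 reacts with 5 mol Fe^2+, so n(Fe^2+) = 0.001470 x 5/1 = 0.007349 mol.
[Fe^2+] = 0.007349 / 0.01703 L = 0.432 M.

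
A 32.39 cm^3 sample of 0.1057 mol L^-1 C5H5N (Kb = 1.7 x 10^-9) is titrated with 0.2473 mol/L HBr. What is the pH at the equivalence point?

3.18

n(C5H5N) = 0.1057 x 0.03239 = 0.003424 mol; V(HBr) at equivalence = 0.003424/0.2473 = 0.01384 L.
At equivalence the base is fully converted to C5H5NH+; total volume = 0.04623 L, so [C5H5NH+] = 0.003424/0.04623 = 0.07405 M.
Ka(C5H5NH+) = Kw/Kb = 1.0e-14 / 1.7 x 10^-9 = 5.88e-6.
[H^+] = sqrt(Ka x [C5H5NH+]) = sqrt(5.88e-6 x 0.07405) = 0.000660 M.
pH = -log(0.000660) = 3.18.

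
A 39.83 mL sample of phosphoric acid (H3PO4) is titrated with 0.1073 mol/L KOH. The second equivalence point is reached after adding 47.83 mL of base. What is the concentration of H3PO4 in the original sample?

0.0644 M

n(KOH) = 0.1073 x 0.04783 = 0.005132 mol.
At the second equivalence point, 2 mol OH^- react per mol H3PO4, so n(H3PO4) = 0.005132 / 2 = 0.002566 mol.
[H3PO4] = 0.002566 / 0.03983 L = 0.0644 M.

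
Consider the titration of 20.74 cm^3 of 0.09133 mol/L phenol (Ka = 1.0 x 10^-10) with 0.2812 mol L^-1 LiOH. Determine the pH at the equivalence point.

n(C6H5OH) = 0.09133 x 0.02074 = 0.001894 mol; V(LiOH) at equivalence = 0.001894/0.2812 = 0.006736 L.
At equivalence all the acid is converted to C6H5O-; total volume = 0.02074 + 0.006736 = 0.02748 L, so [C6H5O-] = 0.001894/0.02748 = 0.06894 M.
Kb = Kw/Ka = 1.0e-14 / 1.0 x 10^-10 = 0.000100.
[OH^-] = sqrt(Kb x [C6H5O-]) = sqrt(0.000100 x 0.06894) = 0.00263 M.
pOH = 2.58, so pH = 14.00 - 2.58 = 11.42.

11.42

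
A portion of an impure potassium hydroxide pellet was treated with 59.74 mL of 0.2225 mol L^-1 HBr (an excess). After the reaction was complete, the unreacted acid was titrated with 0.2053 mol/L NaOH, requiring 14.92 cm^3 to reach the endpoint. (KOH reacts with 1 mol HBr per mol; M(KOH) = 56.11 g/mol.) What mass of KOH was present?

Total n(HBr) added = 0.2225 x 0.05974 = 0.01329 mol.
n(NaOH) used = 0.2053 x 0.01492 = 0.003063 mol, which equals the excess n(HBr).
So n(HBr) consumed by the sample = 0.01329 - 0.003063 = 0.01023 mol.
n(KOH) = 0.01023 / 1 = 0.01023 mol.
mass = 0.01023 mol x 56.11 g/mol = 0.574 g.

0.574 g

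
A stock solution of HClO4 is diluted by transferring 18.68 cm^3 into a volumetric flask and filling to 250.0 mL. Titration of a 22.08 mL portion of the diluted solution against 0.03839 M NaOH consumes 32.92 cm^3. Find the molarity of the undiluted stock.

n(NaOH) = 0.03839 x 0.03292 = 0.001264 mol.
n(HClO4) in the aliquot = 0.001264 mol.
[diluted HClO4] = 0.001264 / 0.02208 = 0.05724 M.
Dilution factor = 250.0/18.68 = 13.38, so [stock] = 0.05724 x 13.38 = 0.766 M.

0.766 M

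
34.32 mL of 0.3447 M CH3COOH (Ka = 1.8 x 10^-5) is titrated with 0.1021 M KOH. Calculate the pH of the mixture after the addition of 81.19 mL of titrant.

Initial n(CH3COOH) = 0.3447 x 0.03432 = 0.01183 mol.
n(KOH) added = 0.1021 x 0.08119 = 0.008289 mol, converting that many moles of CH3COOH to CH3COO-.
Remaining n(CH3COOH) = 0.003541 mol; n(CH3COO-) = 0.008289 mol.
By Henderson-Hasselbalch, pH = pKa + log([A^-]/[HA]) = 4.74 + log(0.008289/0.003541) = 4.74 + (+0.37) = 5.11.

5.11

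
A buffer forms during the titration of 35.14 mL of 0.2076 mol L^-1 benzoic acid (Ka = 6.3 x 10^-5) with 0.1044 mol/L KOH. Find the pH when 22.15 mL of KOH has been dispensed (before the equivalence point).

Initial n(C6H5COOH) = 0.2076 x 0.03514 = 0.007295 mol.
n(KOH) added = 0.1044 x 0.02215 = 0.002312 mol, converting that many moles of C6H5COOH to C6H5COO-.
Remaining n(C6H5COOH) = 0.004983 mol; n(C6H5COO-) = 0.002312 mol.
By Henderson-Hasselbalch, pH = pKa + log([A^-]/[HA]) = 4.20 + log(0.002312/0.004983) = 4.20 + (-0.33) = 3.87.

3.87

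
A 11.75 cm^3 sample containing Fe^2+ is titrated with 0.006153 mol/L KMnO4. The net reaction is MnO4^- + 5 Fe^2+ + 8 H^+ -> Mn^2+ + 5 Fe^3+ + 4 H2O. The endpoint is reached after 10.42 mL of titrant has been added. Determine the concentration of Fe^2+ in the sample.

n(KMnO4) = 0.006153 x 0.01042 = 6.411e-5 mol.
From the balanced equation, 1 mol KMnO4 reacts with 5 mol Fe^2+, so n(Fe^2+) = 6.411e-5 x 5/1 = 0.0003206 mol.
[Fe^2+] = 0.0003206 / 0.01175 L = 0.0273 M.

0.0273 M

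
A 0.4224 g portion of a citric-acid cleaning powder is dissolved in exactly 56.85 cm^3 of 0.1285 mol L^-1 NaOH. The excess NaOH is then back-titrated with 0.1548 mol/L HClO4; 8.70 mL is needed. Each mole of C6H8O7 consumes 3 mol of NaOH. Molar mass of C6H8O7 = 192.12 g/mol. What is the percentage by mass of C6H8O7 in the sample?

Total n(NaOH) added = 0.1285 x 0.05685 = 0.007305 mol.
n(HClO4) used = 0.1548 x 0.008700 = 0.001347 mol, which equals the excess n(NaOH).
So n(NaOH) consumed by the sample = 0.007305 - 0.001347 = 0.005958 mol.
n(C6H8O7) = 0.005958 / 3 = 0.001986 mol.
mass C6H8O7 = 0.001986 x 192.12 = 0.3816 g, so %C6H8O7 = 0.3816/0.4224 x 100 = 90.3%.

90.3%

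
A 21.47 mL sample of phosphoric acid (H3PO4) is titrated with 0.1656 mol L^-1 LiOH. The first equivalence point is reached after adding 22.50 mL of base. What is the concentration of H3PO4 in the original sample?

0.174 M

n(LiOH) = 0.1656 x 0.02250 = 0.003726 mol.
At the first equivalence point, 1 mol OH^- react per mol H3PO4, so n(H3PO4) = 0.003726 / 1 = 0.003726 mol.
[H3PO4] = 0.003726 / 0.02147 L = 0.174 M.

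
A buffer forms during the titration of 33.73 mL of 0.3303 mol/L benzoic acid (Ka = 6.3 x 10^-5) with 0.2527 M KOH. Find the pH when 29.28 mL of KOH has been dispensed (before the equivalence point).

4.50

Initial n(C6H5COOH) = 0.3303 x 0.03373 = 0.01114 mol.
n(KOH) added = 0.2527 x 0.02928 = 0.007399 mol, converting that many moles of C6H5COOH to C6H5COO-.
Remaining n(C6H5COOH) = 0.003742 mol; n(C6H5COO-) = 0.007399 mol.
By Henderson-Hasselbalch, pH = pKa + log([A^-]/[HA]) = 4.20 + log(0.007399/0.003742) = 4.20 + (+0.30) = 4.50.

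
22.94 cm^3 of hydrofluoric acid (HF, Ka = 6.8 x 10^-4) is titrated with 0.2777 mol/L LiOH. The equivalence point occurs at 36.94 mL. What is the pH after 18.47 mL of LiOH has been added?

18.47 mL is exactly half the equivalence volume (36.94/2), i.e. the half-equivalence point.
There, n(HA) = n(A^-), so pH = pKa = -log(6.8 x 10^-4) = 3.17.

3.17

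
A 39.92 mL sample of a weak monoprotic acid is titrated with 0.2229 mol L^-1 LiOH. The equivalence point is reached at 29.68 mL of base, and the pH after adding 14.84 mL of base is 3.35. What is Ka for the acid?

4.5 x 10^-4

14.84 mL is half of the equivalence volume, so this is the half-equivalence point where [HA] = [A^-].
At half-equivalence pH = pKa, so pKa = 3.35.
Ka = 10^(-3.35) = 4.5 x 10^-4.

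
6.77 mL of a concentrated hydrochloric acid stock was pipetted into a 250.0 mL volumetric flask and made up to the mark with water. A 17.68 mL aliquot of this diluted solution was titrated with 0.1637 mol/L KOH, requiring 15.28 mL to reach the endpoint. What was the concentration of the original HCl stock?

5.22 M

n(KOH) = 0.1637 x 0.01528 = 0.002501 mol.
n(HCl) in the aliquot = 0.002501 mol.
[diluted HCl] = 0.002501 / 0.01768 = 0.1415 M.
Dilution factor = 250.0/6.770 = 36.93, so [stock] = 0.1415 x 36.93 = 5.22 M.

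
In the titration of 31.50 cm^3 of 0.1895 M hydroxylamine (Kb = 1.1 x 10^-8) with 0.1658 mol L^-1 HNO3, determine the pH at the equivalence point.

3.55

n(NH2OH) = 0.1895 x 0.03150 = 0.005969 mol; V(HNO3) at equivalence = 0.005969/0.1658 = 0.03600 L.
At equivalence the base is fully converted to NH3OH+; total volume = 0.06750 L, so [NH3OH+] = 0.005969/0.06750 = 0.08843 M.
Ka(NH3OH+) = Kw/Kb = 1.0e-14 / 1.1 x 10^-8 = 9.09e-7.
[H^+] = sqrt(Ka x [NH3OH+]) = sqrt(9.09e-7 x 0.08843) = 0.000284 M.
pH = -log(0.000284) = 3.55.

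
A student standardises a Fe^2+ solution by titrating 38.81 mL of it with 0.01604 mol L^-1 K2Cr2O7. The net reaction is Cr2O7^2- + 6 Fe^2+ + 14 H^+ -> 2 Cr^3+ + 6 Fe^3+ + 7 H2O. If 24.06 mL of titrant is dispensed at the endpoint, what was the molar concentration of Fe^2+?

n(K2Cr2O7) = 0.01604 x 0.02406 = 0.0003859 mol.
From the balanced equation, 1 mol K2Cr2O7 reacts with 6 mol Fe^2+, so n(Fe^2+) = 0.0003859 x 6/1 = 0.002316 mol.
[Fe^2+] = 0.002316 / 0.03881 L = 0.0597 M.

0.0597 M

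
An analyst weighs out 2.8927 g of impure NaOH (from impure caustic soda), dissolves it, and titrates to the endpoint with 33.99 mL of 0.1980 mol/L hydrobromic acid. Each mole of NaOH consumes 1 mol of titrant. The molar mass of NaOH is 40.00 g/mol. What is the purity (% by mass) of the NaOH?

n(HBr) = 0.1980 x 0.03399 = 0.006730 mol.
n(NaOH) = 0.006730 / 1 = 0.006730 mol.
mass of NaOH = 0.006730 x 40.00 = 0.2692 g.
% purity = 0.2692 / 2.8927 x 100 = 9.31%.

9.31%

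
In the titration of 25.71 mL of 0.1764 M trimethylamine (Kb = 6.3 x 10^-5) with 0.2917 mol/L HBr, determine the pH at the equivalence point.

5.38

n((CH3)3N) = 0.1764 x 0.02571 = 0.004535 mol; V(HBr) at equivalence = 0.004535/0.2917 = 0.01555 L.
At equivalence the base is fully converted to (CH3)3NH+; total volume = 0.04126 L, so [(CH3)3NH+] = 0.004535/0.04126 = 0.1099 M.
Ka((CH3)3NH+) = Kw/Kb = 1.0e-14 / 6.3 x 10^-5 = 1.59e-10.
[H^+] = sqrt(Ka x [(CH3)3NH+]) = sqrt(1.59e-10 x 0.1099) = 4.18e-6 M.
pH = -log(4.18e-6) = 5.38.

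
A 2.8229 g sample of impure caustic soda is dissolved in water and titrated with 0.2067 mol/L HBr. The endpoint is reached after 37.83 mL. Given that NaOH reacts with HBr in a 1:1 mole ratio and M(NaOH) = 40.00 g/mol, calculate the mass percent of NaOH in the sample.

11.1%

n(HBr) = 0.2067 x 0.03783 = 0.007819 mol.
n(NaOH) = 0.007819 / 1 = 0.007819 mol.
mass of NaOH = 0.007819 x 40.00 = 0.3128 g.
% purity = 0.3128 / 2.8229 x 100 = 11.1%.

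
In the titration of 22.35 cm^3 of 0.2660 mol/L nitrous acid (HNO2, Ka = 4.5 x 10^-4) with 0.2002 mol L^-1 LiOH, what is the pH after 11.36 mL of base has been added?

Initial n(HNO2) = 0.2660 x 0.02235 = 0.005945 mol.
n(LiOH) added = 0.2002 x 0.01136 = 0.002274 mol, converting that many moles of HNO2 to NO2-.
Remaining n(HNO2) = 0.003671 mol; n(NO2-) = 0.002274 mol.
By Henderson-Hasselbalch, pH = pKa + log([A^-]/[HA]) = 3.35 + log(0.002274/0.003671) = 3.35 + (-0.21) = 3.14.

3.14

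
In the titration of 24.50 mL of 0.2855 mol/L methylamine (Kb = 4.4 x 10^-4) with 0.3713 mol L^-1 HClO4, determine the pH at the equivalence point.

5.72

n(CH3NH2) = 0.2855 x 0.02450 = 0.006995 mol; V(HClO4) at equivalence = 0.006995/0.3713 = 0.01884 L.
At equivalence the base is fully converted to CH3NH3+; total volume = 0.04334 L, so [CH3NH3+] = 0.006995/0.04334 = 0.1614 M.
Ka(CH3NH3+) = Kw/Kb = 1.0e-14 / 4.4 x 10^-4 = 2.27e-11.
[H^+] = sqrt(Ka x [CH3NH3+]) = sqrt(2.27e-11 x 0.1614) = 1.92e-6 M.
pH = -log(1.92e-6) = 5.72.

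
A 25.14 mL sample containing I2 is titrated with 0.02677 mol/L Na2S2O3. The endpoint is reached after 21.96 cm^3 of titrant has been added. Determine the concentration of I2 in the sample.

n(Na2S2O3) = 0.02677 x 0.02196 = 0.0005879 mol.
From the balanced equation, 2 mol Na2S2O3 reacts with 1 mol I2, so n(I2) = 0.0005879 x 1/2 = 0.0002939 mol.
[I2] = 0.0002939 / 0.02514 L = 0.0117 M.

0.0117 M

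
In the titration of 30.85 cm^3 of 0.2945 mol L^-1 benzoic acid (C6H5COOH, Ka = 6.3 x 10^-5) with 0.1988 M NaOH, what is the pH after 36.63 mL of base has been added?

Initial n(C6H5COOH) = 0.2945 x 0.03085 = 0.009085 mol.
n(NaOH) added = 0.1988 x 0.03663 = 0.007282 mol, converting that many moles of C6H5COOH to C6H5COO-.
Remaining n(C6H5COOH) = 0.001803 mol; n(C6H5COO-) = 0.007282 mol.
By Henderson-Hasselbalch, pH = pKa + log([A^-]/[HA]) = 4.20 + log(0.007282/0.001803) = 4.20 + (+0.61) = 4.81.

4.81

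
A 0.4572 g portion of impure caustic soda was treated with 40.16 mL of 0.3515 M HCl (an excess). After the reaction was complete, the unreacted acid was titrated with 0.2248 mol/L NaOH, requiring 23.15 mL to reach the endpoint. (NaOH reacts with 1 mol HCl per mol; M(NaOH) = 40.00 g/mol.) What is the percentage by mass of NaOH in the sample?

78.0%

Total n(HCl) added = 0.3515 x 0.04016 = 0.01412 mol.
n(NaOH) used = 0.2248 x 0.02315 = 0.005204 mol, which equals the excess n(HCl).
So n(HCl) consumed by the sample = 0.01412 - 0.005204 = 0.008912 mol.
n(NaOH) = 0.008912 / 1 = 0.008912 mol.
mass NaOH = 0.008912 x 40.00 = 0.3565 g, so %NaOH = 0.3565/0.4572 x 100 = 78.0%.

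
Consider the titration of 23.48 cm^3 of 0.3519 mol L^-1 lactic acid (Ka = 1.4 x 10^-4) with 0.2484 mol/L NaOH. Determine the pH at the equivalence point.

n(HC3H5O3) = 0.3519 x 0.02348 = 0.008263 mol; V(NaOH) at equivalence = 0.008263/0.2484 = 0.03326 L.
At equivalence all the acid is converted to C3H5O3-; total volume = 0.02348 + 0.03326 = 0.05674 L, so [C3H5O3-] = 0.008263/0.05674 = 0.1456 M.
Kb = Kw/Ka = 1.0e-14 / 1.4 x 10^-4 = 7.14e-11.
[OH^-] = sqrt(Kb x [C3H5O3-]) = sqrt(7.14e-11 x 0.1456) = 3.23e-6 M.
pOH = 5.49, so pH = 14.00 - 5.49 = 8.51.

8.51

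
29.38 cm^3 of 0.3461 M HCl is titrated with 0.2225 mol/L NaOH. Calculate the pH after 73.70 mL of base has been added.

n(acid) = 0.3461 x 0.02938 = 0.01017 mol; n(NaOH) added = 0.2225 x 0.07370 = 0.01640 mol.
Base is in excess by 0.01640 - 0.01017 = 0.006230 mol in a total volume of 0.1031 L.
[OH^-] = 0.006230/0.1031 = 0.06044 M, so pOH = 1.22 and pH = 14.00 - 1.22 = 12.78.

12.78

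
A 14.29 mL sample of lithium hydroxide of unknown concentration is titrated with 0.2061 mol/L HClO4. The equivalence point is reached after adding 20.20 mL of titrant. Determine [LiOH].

0.291 M

n(HClO4) delivered = 0.2061 x 0.02020 = 0.004163 mol.
For a 1:1 reaction, n(LiOH) = 0.004163 mol.
[LiOH] = 0.004163 mol / 0.01429 L = 0.291 M.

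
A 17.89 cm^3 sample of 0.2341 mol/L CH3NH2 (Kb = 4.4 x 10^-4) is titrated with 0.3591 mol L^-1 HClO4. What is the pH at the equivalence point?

5.75

n(CH3NH2) = 0.2341 x 0.01789 = 0.004188 mol; V(HClO4) at equivalence = 0.004188/0.3591 = 0.01166 L.
At equivalence the base is fully converted to CH3NH3+; total volume = 0.02955 L, so [CH3NH3+] = 0.004188/0.02955 = 0.1417 M.
Ka(CH3NH3+) = Kw/Kb = 1.0e-14 / 4.4 x 10^-4 = 2.27e-11.
[H^+] = sqrt(Ka x [CH3NH3+]) = sqrt(2.27e-11 x 0.1417) = 1.79e-6 M.
pH = -log(1.79e-6) = 5.75.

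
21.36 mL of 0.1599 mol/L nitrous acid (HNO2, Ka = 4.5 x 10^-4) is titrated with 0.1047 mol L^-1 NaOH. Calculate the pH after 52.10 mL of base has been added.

12.44

n(acid) = 0.1599 x 0.02136 = 0.003415 mol; n(NaOH) added = 0.1047 x 0.05210 = 0.005455 mol.
Base is in excess by 0.005455 - 0.003415 = 0.002039 mol in a total volume of 0.07346 L.
[OH^-] = 0.002039/0.07346 = 0.02776 M, so pOH = 1.56 and pH = 14.00 - 1.56 = 12.44.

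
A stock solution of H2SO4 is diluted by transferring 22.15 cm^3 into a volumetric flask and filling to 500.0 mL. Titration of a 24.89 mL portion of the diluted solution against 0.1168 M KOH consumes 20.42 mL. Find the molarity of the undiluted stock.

n(KOH) = 0.1168 x 0.02042 = 0.002385 mol.
n(H2SO4) in the aliquot = 0.002385 x 1/2 = 0.001193 mol.
[diluted H2SO4] = 0.001193 / 0.02489 = 0.04791 M.
Dilution factor = 500.0/22.15 = 22.57, so [stock] = 0.04791 x 22.57 = 1.08 M.

1.08 M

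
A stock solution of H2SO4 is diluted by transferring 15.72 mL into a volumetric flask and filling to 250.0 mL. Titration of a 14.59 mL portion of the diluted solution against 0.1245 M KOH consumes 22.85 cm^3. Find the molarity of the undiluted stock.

n(KOH) = 0.1245 x 0.02285 = 0.002845 mol.
n(H2SO4) in the aliquot = 0.002845 x 1/2 = 0.001422 mol.
[diluted H2SO4] = 0.001422 / 0.01459 = 0.09749 M.
Dilution factor = 250.0/15.72 = 15.90, so [stock] = 0.09749 x 15.90 = 1.55 M.

1.55 M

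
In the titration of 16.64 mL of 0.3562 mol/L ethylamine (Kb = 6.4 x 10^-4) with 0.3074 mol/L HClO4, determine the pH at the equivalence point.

n(C2H5NH2) = 0.3562 x 0.01664 = 0.005927 mol; V(HClO4) at equivalence = 0.005927/0.3074 = 0.01928 L.
At equivalence the base is fully converted to C2H5NH3+; total volume = 0.03592 L, so [C2H5NH3+] = 0.005927/0.03592 = 0.1650 M.
Ka(C2H5NH3+) = Kw/Kb = 1.0e-14 / 6.4 x 10^-4 = 1.56e-11.
[H^+] = sqrt(Ka x [C2H5NH3+]) = sqrt(1.56e-11 x 0.1650) = 1.61e-6 M.
pH = -log(1.61e-6) = 5.79.

5.79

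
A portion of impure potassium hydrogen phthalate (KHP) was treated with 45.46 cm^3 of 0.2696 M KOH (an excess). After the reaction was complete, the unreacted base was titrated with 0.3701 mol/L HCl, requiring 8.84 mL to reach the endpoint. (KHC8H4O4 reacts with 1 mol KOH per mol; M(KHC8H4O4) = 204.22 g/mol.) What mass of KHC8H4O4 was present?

1.83 g

Total n(KOH) added = 0.2696 x 0.04546 = 0.01226 mol.
n(HCl) used = 0.3701 x 0.008840 = 0.003272 mol, which equals the excess n(KOH).
So n(KOH) consumed by the sample = 0.01226 - 0.003272 = 0.008984 mol.
n(KHC8H4O4) = 0.008984 / 1 = 0.008984 mol.
mass = 0.008984 mol x 204.22 g/mol = 1.83 g.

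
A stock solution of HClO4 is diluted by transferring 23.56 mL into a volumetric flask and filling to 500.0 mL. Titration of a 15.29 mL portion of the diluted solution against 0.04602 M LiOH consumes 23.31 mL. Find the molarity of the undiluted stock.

1.49 M

n(LiOH) = 0.04602 x 0.02331 = 0.001073 mol.
n(HClO4) in the aliquot = 0.001073 mol.
[diluted HClO4] = 0.001073 / 0.01529 = 0.07016 M.
Dilution factor = 500.0/23.56 = 21.22, so [stock] = 0.07016 x 21.22 = 1.49 M.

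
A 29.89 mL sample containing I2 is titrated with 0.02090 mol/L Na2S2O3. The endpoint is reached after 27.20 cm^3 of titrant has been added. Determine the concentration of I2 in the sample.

0.00951 M

n(Na2S2O3) = 0.02090 x 0.02720 = 0.0005685 mol.
From the balanced equation, 2 mol Na2S2O3 reacts with 1 mol I2, so n(I2) = 0.0005685 x 1/2 = 0.0002842 mol.
[I2] = 0.0002842 / 0.02989 L = 0.00951 M.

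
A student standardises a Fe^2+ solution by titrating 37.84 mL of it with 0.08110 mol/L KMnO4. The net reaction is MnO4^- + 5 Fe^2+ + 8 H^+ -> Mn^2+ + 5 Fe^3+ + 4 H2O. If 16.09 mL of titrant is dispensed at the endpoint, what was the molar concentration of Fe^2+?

n(KMnO4) = 0.08110 x 0.01609 = 0.001305 mol.
From the balanced equation, 1 mol KMnO4 reacts with 5 mol Fe^2+, so n(Fe^2+) = 0.001305 x 5/1 = 0.006524 mol.
[Fe^2+] = 0.006524 / 0.03784 L = 0.172 M.

0.172 M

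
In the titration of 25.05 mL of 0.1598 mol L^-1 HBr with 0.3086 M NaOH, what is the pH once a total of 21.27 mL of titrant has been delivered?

12.74

n(acid) = 0.1598 x 0.02505 = 0.004003 mol; n(NaOH) added = 0.3086 x 0.02127 = 0.006564 mol.
Base is in excess by 0.006564 - 0.004003 = 0.002561 mol in a total volume of 0.04632 L.
[OH^-] = 0.002561/0.04632 = 0.05529 M, so pOH = 1.26 and pH = 14.00 - 1.26 = 12.74.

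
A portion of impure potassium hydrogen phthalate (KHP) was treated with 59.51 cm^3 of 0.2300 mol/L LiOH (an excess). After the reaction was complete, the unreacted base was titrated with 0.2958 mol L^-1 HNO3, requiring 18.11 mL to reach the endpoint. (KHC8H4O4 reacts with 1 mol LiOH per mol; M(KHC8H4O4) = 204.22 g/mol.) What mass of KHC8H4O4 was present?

1.70 g

Total n(LiOH) added = 0.2300 x 0.05951 = 0.01369 mol.
n(HNO3) used = 0.2958 x 0.01811 = 0.005357 mol, which equals the excess n(LiOH).
So n(LiOH) consumed by the sample = 0.01369 - 0.005357 = 0.008330 mol.
n(KHC8H4O4) = 0.008330 / 1 = 0.008330 mol.
mass = 0.008330 mol x 204.22 g/mol = 1.70 g.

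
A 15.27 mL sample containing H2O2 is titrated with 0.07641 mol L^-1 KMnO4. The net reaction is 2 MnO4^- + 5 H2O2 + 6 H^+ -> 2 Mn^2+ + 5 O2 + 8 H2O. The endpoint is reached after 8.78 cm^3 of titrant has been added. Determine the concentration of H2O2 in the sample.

0.110 M

n(KMnO4) = 0.07641 x 0.008780 = 0.0006709 mol.
From the balanced equation, 2 mol KMnO4 reacts with 5 mol H2O2, so n(H2O2) = 0.0006709 x 5/2 = 0.001677 mol.
[H2O2] = 0.001677 / 0.01527 L = 0.110 M.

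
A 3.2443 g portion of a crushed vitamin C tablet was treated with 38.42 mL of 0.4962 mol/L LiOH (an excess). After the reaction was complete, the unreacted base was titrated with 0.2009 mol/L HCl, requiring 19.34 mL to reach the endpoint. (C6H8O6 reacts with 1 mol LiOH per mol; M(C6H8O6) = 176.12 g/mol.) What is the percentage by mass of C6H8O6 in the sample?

82.4%

Total n(LiOH) added = 0.4962 x 0.03842 = 0.01906 mol.
n(HCl) used = 0.2009 x 0.01934 = 0.003885 mol, which equals the excess n(LiOH).
So n(LiOH) consumed by the sample = 0.01906 - 0.003885 = 0.01518 mol.
n(C6H8O6) = 0.01518 / 1 = 0.01518 mol.
mass C6H8O6 = 0.01518 x 176.12 = 2.673 g, so %C6H8O6 = 2.673/3.2443 x 100 = 82.4%.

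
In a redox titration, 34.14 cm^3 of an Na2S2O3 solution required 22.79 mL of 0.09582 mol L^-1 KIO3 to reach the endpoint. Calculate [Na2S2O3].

0.384 M

n(KIO3) = 0.09582 x 0.02279 = 0.002184 mol.
From the balanced equation, 1 mol KIO3 reacts with 6 mol Na2S2O3, so n(Na2S2O3) = 0.002184 x 6/1 = 0.01310 mol.
[Na2S2O3] = 0.01310 / 0.03414 L = 0.384 M.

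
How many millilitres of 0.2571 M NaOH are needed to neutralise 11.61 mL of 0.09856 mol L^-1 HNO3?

4.45 mL

n(HNO3) = 0.09856 mol/L x 0.01161 L = 0.001144 mol.
At equivalence n(NaOH) = n(HNO3) = 0.001144 mol.
V(NaOH) = 0.001144 / 0.2571 = 0.004451 L = 4.45 mL.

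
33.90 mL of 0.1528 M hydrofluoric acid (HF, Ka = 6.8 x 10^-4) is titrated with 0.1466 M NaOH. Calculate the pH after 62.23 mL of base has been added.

12.61

n(acid) = 0.1528 x 0.03390 = 0.005180 mol; n(NaOH) added = 0.1466 x 0.06223 = 0.009123 mol.
Base is in excess by 0.009123 - 0.005180 = 0.003943 mol in a total volume of 0.09613 L.
[OH^-] = 0.003943/0.09613 = 0.04102 M, so pOH = 1.39 and pH = 14.00 - 1.39 = 12.61.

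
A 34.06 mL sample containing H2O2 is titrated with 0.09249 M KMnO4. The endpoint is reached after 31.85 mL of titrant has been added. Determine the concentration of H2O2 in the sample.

n(KMnO4) = 0.09249 x 0.03185 = 0.002946 mol.
From the balanced equation, 2 mol KMnO4 reacts with 5 mol H2O2, so n(H2O2) = 0.002946 x 5/2 = 0.007365 mol.
[H2O2] = 0.007365 / 0.03406 L = 0.216 M.

0.216 M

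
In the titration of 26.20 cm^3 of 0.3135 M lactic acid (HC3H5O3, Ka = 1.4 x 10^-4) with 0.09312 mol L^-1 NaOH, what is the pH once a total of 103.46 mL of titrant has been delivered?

n(acid) = 0.3135 x 0.02620 = 0.008214 mol; n(NaOH) added = 0.09312 x 0.1035 = 0.009634 mol.
Base is in excess by 0.009634 - 0.008214 = 0.001420 mol in a total volume of 0.1297 L.
[OH^-] = 0.001420/0.1297 = 0.01096 M, so pOH = 1.96 and pH = 14.00 - 1.96 = 12.04.

12.04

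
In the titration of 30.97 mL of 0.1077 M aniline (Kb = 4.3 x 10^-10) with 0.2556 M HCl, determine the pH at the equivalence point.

2.88

n(C6H5NH2) = 0.1077 x 0.03097 = 0.003335 mol; V(HCl) at equivalence = 0.003335/0.2556 = 0.01305 L.
At equivalence the base is fully converted to C6H5NH3+; total volume = 0.04402 L, so [C6H5NH3+] = 0.003335/0.04402 = 0.07577 M.
Ka(C6H5NH3+) = Kw/Kb = 1.0e-14 / 4.3 x 10^-10 = 2.33e-5.
[H^+] = sqrt(Ka x [C6H5NH3+]) = sqrt(2.33e-5 x 0.07577) = 0.00133 M.
pH = -log(0.00133) = 2.88.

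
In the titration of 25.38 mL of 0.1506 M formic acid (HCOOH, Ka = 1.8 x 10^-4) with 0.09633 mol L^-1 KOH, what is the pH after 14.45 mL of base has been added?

Initial n(HCOOH) = 0.1506 x 0.02538 = 0.003822 mol.
n(KOH) added = 0.09633 x 0.01445 = 0.001392 mol, converting that many moles of HCOOH to HCOO-.
Remaining n(HCOOH) = 0.002430 mol; n(HCOO-) = 0.001392 mol.
By Henderson-Hasselbalch, pH = pKa + log([A^-]/[HA]) = 3.74 + log(0.001392/0.002430) = 3.74 + (-0.24) = 3.50.

3.50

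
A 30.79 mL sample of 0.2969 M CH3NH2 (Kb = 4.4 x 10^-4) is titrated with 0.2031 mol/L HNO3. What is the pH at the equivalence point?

n(CH3NH2) = 0.2969 x 0.03079 = 0.009142 mol; V(HNO3) at equivalence = 0.009142/0.2031 = 0.04501 L.
At equivalence the base is fully converted to CH3NH3+; total volume = 0.07580 L, so [CH3NH3+] = 0.009142/0.07580 = 0.1206 M.
Ka(CH3NH3+) = Kw/Kb = 1.0e-14 / 4.4 x 10^-4 = 2.27e-11.
[H^+] = sqrt(Ka x [CH3NH3+]) = sqrt(2.27e-11 x 0.1206) = 1.66e-6 M.
pH = -log(1.66e-6) = 5.78.

5.78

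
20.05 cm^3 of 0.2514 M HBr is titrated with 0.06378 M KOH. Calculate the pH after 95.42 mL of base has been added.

n(acid) = 0.2514 x 0.02005 = 0.005041 mol; n(KOH) added = 0.06378 x 0.09542 = 0.006086 mol.
Base is in excess by 0.006086 - 0.005041 = 0.001045 mol in a total volume of 0.1155 L.
[OH^-] = 0.001045/0.1155 = 0.009053 M, so pOH = 2.04 and pH = 14.00 - 2.04 = 11.96.

11.96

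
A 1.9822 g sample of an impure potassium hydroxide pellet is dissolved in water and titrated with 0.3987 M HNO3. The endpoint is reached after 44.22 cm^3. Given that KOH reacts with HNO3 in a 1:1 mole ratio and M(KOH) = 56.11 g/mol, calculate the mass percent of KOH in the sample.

49.9%

n(HNO3) = 0.3987 x 0.04422 = 0.01763 mol.
n(KOH) = 0.01763 / 1 = 0.01763 mol.
mass of KOH = 0.01763 x 56.11 = 0.9892 g.
% purity = 0.9892 / 1.9822 x 100 = 49.9%.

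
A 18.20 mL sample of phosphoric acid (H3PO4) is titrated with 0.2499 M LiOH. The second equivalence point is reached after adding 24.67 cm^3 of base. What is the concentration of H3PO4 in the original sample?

0.169 M

n(LiOH) = 0.2499 x 0.02467 = 0.006165 mol.
At the second equivalence point, 2 mol OH^- react per mol H3PO4, so n(H3PO4) = 0.006165 / 2 = 0.003083 mol.
[H3PO4] = 0.003083 / 0.01820 L = 0.169 M.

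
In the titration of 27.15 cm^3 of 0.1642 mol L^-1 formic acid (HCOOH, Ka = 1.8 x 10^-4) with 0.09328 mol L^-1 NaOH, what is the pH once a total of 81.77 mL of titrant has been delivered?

12.46

n(acid) = 0.1642 x 0.02715 = 0.004458 mol; n(NaOH) added = 0.09328 x 0.08177 = 0.007628 mol.
Base is in excess by 0.007628 - 0.004458 = 0.003169 mol in a total volume of 0.1089 L.
[OH^-] = 0.003169/0.1089 = 0.02910 M, so pOH = 1.54 and pH = 14.00 - 1.54 = 12.46.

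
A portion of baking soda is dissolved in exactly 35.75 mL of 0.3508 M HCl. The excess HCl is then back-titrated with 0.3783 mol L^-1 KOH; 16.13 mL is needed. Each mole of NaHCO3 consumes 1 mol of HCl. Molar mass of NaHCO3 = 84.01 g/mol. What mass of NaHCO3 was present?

Total n(HCl) added = 0.3508 x 0.03575 = 0.01254 mol.
n(KOH) used = 0.3783 x 0.01613 = 0.006102 mol, which equals the excess n(HCl).
So n(HCl) consumed by the sample = 0.01254 - 0.006102 = 0.006439 mol.
n(NaHCO3) = 0.006439 / 1 = 0.006439 mol.
mass = 0.006439 mol x 84.01 g/mol = 0.541 g.

0.541 g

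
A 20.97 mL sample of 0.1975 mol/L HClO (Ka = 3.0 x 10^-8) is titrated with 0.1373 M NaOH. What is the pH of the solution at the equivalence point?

n(HClO) = 0.1975 x 0.02097 = 0.004142 mol; V(NaOH) at equivalence = 0.004142/0.1373 = 0.03016 L.
At equivalence all the acid is converted to ClO-; total volume = 0.02097 + 0.03016 = 0.05113 L, so [ClO-] = 0.004142/0.05113 = 0.08099 M.
Kb = Kw/Ka = 1.0e-14 / 3.0 x 10^-8 = 3.33e-7.
[OH^-] = sqrt(Kb x [ClO-]) = sqrt(3.33e-7 x 0.08099) = 0.000164 M.
pOH = 3.78, so pH = 14.00 - 3.78 = 10.22.

10.22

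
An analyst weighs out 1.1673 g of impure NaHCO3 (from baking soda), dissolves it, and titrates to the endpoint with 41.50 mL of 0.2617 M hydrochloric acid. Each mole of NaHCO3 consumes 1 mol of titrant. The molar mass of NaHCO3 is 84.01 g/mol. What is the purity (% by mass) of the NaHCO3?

n(HCl) = 0.2617 x 0.04150 = 0.01086 mol.
n(NaHCO3) = 0.01086 / 1 = 0.01086 mol.
mass of NaHCO3 = 0.01086 x 84.01 = 0.9124 g.
% purity = 0.9124 / 1.1673 x 100 = 78.2%.

78.2%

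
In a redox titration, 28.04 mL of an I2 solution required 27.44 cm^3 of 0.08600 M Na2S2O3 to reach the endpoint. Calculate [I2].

n(Na2S2O3) = 0.08600 x 0.02744 = 0.002360 mol.
From the balanced equation, 2 mol Na2S2O3 reacts with 1 mol I2, so n(I2) = 0.002360 x 1/2 = 0.001180 mol.
[I2] = 0.001180 / 0.02804 L = 0.0421 M.

0.0421 M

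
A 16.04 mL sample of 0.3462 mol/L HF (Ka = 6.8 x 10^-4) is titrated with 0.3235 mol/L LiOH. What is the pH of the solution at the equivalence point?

n(HF) = 0.3462 x 0.01604 = 0.005553 mol; V(LiOH) at equivalence = 0.005553/0.3235 = 0.01717 L.
At equivalence all the acid is converted to F-; total volume = 0.01604 + 0.01717 = 0.03321 L, so [F-] = 0.005553/0.03321 = 0.1672 M.
Kb = Kw/Ka = 1.0e-14 / 6.8 x 10^-4 = 1.47e-11.
[OH^-] = sqrt(Kb x [F-]) = sqrt(1.47e-11 x 0.1672) = 1.57e-6 M.
pOH = 5.80, so pH = 14.00 - 5.80 = 8.20.

8.20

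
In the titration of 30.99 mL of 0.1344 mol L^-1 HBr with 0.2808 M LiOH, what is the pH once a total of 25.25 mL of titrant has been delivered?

12.72

n(acid) = 0.1344 x 0.03099 = 0.004165 mol; n(LiOH) added = 0.2808 x 0.02525 = 0.007090 mol.
Base is in excess by 0.007090 - 0.004165 = 0.002925 mol in a total volume of 0.05624 L.
[OH^-] = 0.002925/0.05624 = 0.05201 M, so pOH = 1.28 and pH = 14.00 - 1.28 = 12.72.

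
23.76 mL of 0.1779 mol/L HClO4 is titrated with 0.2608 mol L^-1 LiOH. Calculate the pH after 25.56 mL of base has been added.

n(acid) = 0.1779 x 0.02376 = 0.004227 mol; n(LiOH) added = 0.2608 x 0.02556 = 0.006666 mol.
Base is in excess by 0.006666 - 0.004227 = 0.002439 mol in a total volume of 0.04932 L.
[OH^-] = 0.002439/0.04932 = 0.04946 M, so pOH = 1.31 and pH = 14.00 - 1.31 = 12.69.

12.69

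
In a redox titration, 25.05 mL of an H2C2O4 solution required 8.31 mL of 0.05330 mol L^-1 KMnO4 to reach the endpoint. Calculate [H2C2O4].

n(KMnO4) = 0.05330 x 0.008310 = 0.0004429 mol.
From the balanced equation, 2 mol KMnO4 reacts with 5 mol H2C2O4, so n(H2C2O4) = 0.0004429 x 5/2 = 0.001107 mol.
[H2C2O4] = 0.001107 / 0.02505 L = 0.0442 M.

0.0442 M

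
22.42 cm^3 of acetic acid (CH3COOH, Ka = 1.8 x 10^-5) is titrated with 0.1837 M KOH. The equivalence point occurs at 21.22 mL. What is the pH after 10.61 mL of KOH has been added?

4.74

10.61 mL is exactly half the equivalence volume (21.22/2), i.e. the half-equivalence point.
There, n(HA) = n(A^-), so pH = pKa = -log(1.8 x 10^-5) = 4.74.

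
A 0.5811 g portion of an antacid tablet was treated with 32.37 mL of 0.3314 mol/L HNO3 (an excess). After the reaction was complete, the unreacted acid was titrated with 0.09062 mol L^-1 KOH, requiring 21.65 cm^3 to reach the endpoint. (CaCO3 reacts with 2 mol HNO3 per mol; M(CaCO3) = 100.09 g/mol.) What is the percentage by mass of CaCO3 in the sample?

Total n(HNO3) added = 0.3314 x 0.03237 = 0.01073 mol.
n(KOH) used = 0.09062 x 0.02165 = 0.001962 mol, which equals the excess n(HNO3).
So n(HNO3) consumed by the sample = 0.01073 - 0.001962 = 0.008765 mol.
n(CaCO3) = 0.008765 / 2 = 0.004383 mol.
mass CaCO3 = 0.004383 x 100.09 = 0.4387 g, so %CaCO3 = 0.4387/0.5811 x 100 = 75.5%.

75.5%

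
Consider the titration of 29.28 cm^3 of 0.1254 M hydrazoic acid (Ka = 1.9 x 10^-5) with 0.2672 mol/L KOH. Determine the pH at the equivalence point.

8.83

n(HN3) = 0.1254 x 0.02928 = 0.003672 mol; V(KOH) at equivalence = 0.003672/0.2672 = 0.01374 L.
At equivalence all the acid is converted to N3-; total volume = 0.02928 + 0.01374 = 0.04302 L, so [N3-] = 0.003672/0.04302 = 0.08535 M.
Kb = Kw/Ka = 1.0e-14 / 1.9 x 10^-5 = 5.26e-10.
[OH^-] = sqrt(Kb x [N3-]) = sqrt(5.26e-10 x 0.08535) = 6.70e-6 M.
pOH = 5.17, so pH = 14.00 - 5.17 = 8.83.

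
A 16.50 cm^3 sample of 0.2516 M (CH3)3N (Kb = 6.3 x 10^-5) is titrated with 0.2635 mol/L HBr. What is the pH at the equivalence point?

n((CH3)3N) = 0.2516 x 0.01650 = 0.004151 mol; V(HBr) at equivalence = 0.004151/0.2635 = 0.01575 L.
At equivalence the base is fully converted to (CH3)3NH+; total volume = 0.03225 L, so [(CH3)3NH+] = 0.004151/0.03225 = 0.1287 M.
Ka((CH3)3NH+) = Kw/Kb = 1.0e-14 / 6.3 x 10^-5 = 1.59e-10.
[H^+] = sqrt(Ka x [(CH3)3NH+]) = sqrt(1.59e-10 x 0.1287) = 4.52e-6 M.
pH = -log(4.52e-6) = 5.34.

5.34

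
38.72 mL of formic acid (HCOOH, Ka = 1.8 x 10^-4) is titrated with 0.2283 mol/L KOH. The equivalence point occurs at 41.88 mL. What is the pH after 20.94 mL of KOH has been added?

20.94 mL is exactly half the equivalence volume (41.88/2), i.e. the half-equivalence point.
There, n(HA) = n(A^-), so pH = pKa = -log(1.8 x 10^-4) = 3.74.

3.74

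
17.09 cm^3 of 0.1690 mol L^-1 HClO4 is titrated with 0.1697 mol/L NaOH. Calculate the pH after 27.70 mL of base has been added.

n(acid) = 0.1690 x 0.01709 = 0.002888 mol; n(NaOH) added = 0.1697 x 0.02770 = 0.004701 mol.
Base is in excess by 0.004701 - 0.002888 = 0.001812 mol in a total volume of 0.04479 L.
[OH^-] = 0.001812/0.04479 = 0.04047 M, so pOH = 1.39 and pH = 14.00 - 1.39 = 12.61.

12.61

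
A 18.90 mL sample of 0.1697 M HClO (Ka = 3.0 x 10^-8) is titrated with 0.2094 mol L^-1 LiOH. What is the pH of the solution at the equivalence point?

n(HClO) = 0.1697 x 0.01890 = 0.003207 mol; V(LiOH) at equivalence = 0.003207/0.2094 = 0.01532 L.
At equivalence all the acid is converted to ClO-; total volume = 0.01890 + 0.01532 = 0.03422 L, so [ClO-] = 0.003207/0.03422 = 0.09374 M.
Kb = Kw/Ka = 1.0e-14 / 3.0 x 10^-8 = 3.33e-7.
[OH^-] = sqrt(Kb x [ClO-]) = sqrt(3.33e-7 x 0.09374) = 0.000177 M.
pOH = 3.75, so pH = 14.00 - 3.75 = 10.25.

10.25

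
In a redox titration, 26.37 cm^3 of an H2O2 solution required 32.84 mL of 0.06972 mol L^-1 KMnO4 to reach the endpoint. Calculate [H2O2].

0.217 M

n(KMnO4) = 0.06972 x 0.03284 = 0.002290 mol.
From the balanced equation, 2 mol KMnO4 reacts with 5 mol H2O2, so n(H2O2) = 0.002290 x 5/2 = 0.005724 mol.
[H2O2] = 0.005724 / 0.02637 L = 0.217 M.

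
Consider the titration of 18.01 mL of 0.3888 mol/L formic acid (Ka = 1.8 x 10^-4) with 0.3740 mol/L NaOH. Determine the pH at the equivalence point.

8.51

n(HCOOH) = 0.3888 x 0.01801 = 0.007002 mol; V(NaOH) at equivalence = 0.007002/0.3740 = 0.01872 L.
At equivalence all the acid is converted to HCOO-; total volume = 0.01801 + 0.01872 = 0.03673 L, so [HCOO-] = 0.007002/0.03673 = 0.1906 M.
Kb = Kw/Ka = 1.0e-14 / 1.8 x 10^-4 = 5.56e-11.
[OH^-] = sqrt(Kb x [HCOO-]) = sqrt(5.56e-11 x 0.1906) = 3.25e-6 M.
pOH = 5.49, so pH = 14.00 - 5.49 = 8.51.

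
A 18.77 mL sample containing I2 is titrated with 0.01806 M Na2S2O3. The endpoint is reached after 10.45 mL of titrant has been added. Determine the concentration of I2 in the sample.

0.00503 M

n(Na2S2O3) = 0.01806 x 0.01045 = 0.0001887 mol.
From the balanced equation, 2 mol Na2S2O3 reacts with 1 mol I2, so n(I2) = 0.0001887 x 1/2 = 9.436e-5 mol.
[I2] = 9.436e-5 / 0.01877 L = 0.00503 M.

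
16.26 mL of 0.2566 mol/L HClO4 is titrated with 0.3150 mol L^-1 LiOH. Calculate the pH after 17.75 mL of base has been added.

12.62

n(acid) = 0.2566 x 0.01626 = 0.004172 mol; n(LiOH) added = 0.3150 x 0.01775 = 0.005591 mol.
Base is in excess by 0.005591 - 0.004172 = 0.001419 mol in a total volume of 0.03401 L.
[OH^-] = 0.001419/0.03401 = 0.04172 M, so pOH = 1.38 and pH = 14.00 - 1.38 = 12.62.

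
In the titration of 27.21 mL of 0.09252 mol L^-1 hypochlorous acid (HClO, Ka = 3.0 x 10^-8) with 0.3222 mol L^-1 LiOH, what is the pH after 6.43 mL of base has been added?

8.19

Initial n(HClO) = 0.09252 x 0.02721 = 0.002517 mol.
n(LiOH) added = 0.3222 x 0.006430 = 0.002072 mol, converting that many moles of HClO to ClO-.
Remaining n(HClO) = 0.0004457 mol; n(ClO-) = 0.002072 mol.
By Henderson-Hasselbalch, pH = pKa + log([A^-]/[HA]) = 7.52 + log(0.002072/0.0004457) = 7.52 + (+0.67) = 8.19.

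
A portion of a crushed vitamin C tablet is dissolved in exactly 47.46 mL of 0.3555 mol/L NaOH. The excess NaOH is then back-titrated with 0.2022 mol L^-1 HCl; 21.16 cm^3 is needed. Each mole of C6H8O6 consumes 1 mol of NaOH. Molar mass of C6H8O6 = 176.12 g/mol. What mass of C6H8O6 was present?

2.22 g

Total n(NaOH) added = 0.3555 x 0.04746 = 0.01687 mol.
n(HCl) used = 0.2022 x 0.02116 = 0.004279 mol, which equals the excess n(NaOH).
So n(NaOH) consumed by the sample = 0.01687 - 0.004279 = 0.01259 mol.
n(C6H8O6) = 0.01259 / 1 = 0.01259 mol.
mass = 0.01259 mol x 176.12 g/mol = 2.22 g.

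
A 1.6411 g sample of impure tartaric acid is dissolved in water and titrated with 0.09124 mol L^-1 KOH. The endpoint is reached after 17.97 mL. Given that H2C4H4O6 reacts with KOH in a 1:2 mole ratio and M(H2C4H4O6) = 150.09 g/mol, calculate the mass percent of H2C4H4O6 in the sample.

7.50%

n(KOH) = 0.09124 x 0.01797 = 0.001640 mol.
n(H2C4H4O6) = 0.001640 / 2 = 0.0008198 mol.
mass of H2C4H4O6 = 0.0008198 x 150.09 = 0.1230 g.
% purity = 0.1230 / 1.6411 x 100 = 7.50%.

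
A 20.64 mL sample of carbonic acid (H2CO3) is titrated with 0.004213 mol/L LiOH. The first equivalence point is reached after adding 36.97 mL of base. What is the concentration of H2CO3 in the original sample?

n(LiOH) = 0.004213 x 0.03697 = 0.0001558 mol.
At the first equivalence point, 1 mol OH^- react per mol H2CO3, so n(H2CO3) = 0.0001558 / 1 = 0.0001558 mol.
[H2CO3] = 0.0001558 / 0.02064 L = 0.00755 M.

0.00755 M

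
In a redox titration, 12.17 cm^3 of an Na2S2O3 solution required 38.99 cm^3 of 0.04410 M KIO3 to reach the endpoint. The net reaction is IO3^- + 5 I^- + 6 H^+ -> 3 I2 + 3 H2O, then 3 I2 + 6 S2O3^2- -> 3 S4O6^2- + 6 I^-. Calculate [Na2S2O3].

0.848 M

n(KIO3) = 0.04410 x 0.03899 = 0.001719 mol.
From the balanced equation, 1 mol KIO3 reacts with 6 mol Na2S2O3, so n(Na2S2O3) = 0.001719 x 6/1 = 0.01032 mol.
[Na2S2O3] = 0.01032 / 0.01217 L = 0.848 M.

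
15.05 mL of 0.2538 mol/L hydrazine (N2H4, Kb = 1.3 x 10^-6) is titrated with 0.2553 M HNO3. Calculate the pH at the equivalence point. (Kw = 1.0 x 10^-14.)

n(N2H4) = 0.2538 x 0.01505 = 0.003820 mol; V(HNO3) at equivalence = 0.003820/0.2553 = 0.01496 L.
At equivalence the base is fully converted to N2H5+; total volume = 0.03001 L, so [N2H5+] = 0.003820/0.03001 = 0.1273 M.
Ka(N2H5+) = Kw/Kb = 1.0e-14 / 1.3 x 10^-6 = 7.69e-9.
[H^+] = sqrt(Ka x [N2H5+]) = sqrt(7.69e-9 x 0.1273) = 3.13e-5 M.
pH = -log(3.13e-5) = 4.50.

4.50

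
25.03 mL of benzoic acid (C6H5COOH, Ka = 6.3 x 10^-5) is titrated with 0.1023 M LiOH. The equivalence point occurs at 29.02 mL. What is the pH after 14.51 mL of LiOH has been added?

14.51 mL is exactly half the equivalence volume (29.02/2), i.e. the half-equivalence point.
There, n(HA) = n(A^-), so pH = pKa = -log(6.3 x 10^-5) = 4.20.

4.20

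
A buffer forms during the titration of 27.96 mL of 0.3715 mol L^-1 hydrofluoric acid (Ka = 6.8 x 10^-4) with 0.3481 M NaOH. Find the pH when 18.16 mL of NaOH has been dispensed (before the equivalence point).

Initial n(HF) = 0.3715 x 0.02796 = 0.01039 mol.
n(NaOH) added = 0.3481 x 0.01816 = 0.006321 mol, converting that many moles of HF to F-.
Remaining n(HF) = 0.004066 mol; n(F-) = 0.006321 mol.
By Henderson-Hasselbalch, pH = pKa + log([A^-]/[HA]) = 3.17 + log(0.006321/0.004066) = 3.17 + (+0.19) = 3.36.

3.36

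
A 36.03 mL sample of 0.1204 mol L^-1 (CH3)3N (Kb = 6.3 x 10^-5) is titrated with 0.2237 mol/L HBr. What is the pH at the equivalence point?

n((CH3)3N) = 0.1204 x 0.03603 = 0.004338 mol; V(HBr) at equivalence = 0.004338/0.2237 = 0.01939 L.
At equivalence the base is fully converted to (CH3)3NH+; total volume = 0.05542 L, so [(CH3)3NH+] = 0.004338/0.05542 = 0.07827 M.
Ka((CH3)3NH+) = Kw/Kb = 1.0e-14 / 6.3 x 10^-5 = 1.59e-10.
[H^+] = sqrt(Ka x [(CH3)3NH+]) = sqrt(1.59e-10 x 0.07827) = 3.52e-6 M.
pH = -log(3.52e-6) = 5.45.

5.45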